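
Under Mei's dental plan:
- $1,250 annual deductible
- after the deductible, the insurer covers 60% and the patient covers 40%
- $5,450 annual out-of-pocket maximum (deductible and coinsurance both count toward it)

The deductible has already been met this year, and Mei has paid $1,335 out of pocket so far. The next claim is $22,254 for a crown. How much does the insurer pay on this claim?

$18,139

With the deductible met, the entire $22,254 is subject to coinsurance.
Coinsurance: $22,254 × 40% = $8,901.60.
Year-to-date out-of-pocket would reach $1,335 + $8,901.60 = $10,236.60, above the $5,450 maximum, so the patient pays only $5,450 − $1,335 = $4,115.
The plan picks up $22,254 − $4,115 = $18,139.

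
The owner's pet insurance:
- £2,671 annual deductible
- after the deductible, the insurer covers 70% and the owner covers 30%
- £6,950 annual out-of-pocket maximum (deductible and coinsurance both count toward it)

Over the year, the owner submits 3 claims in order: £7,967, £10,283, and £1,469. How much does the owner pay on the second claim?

£2,690.20

#1 (£7,967): £2,671 to deductible, leaving £5,296; 30% of £5,296 = £1,588.80. Owner owes £4,259.80 (running OOP £4,259.80).
#2 (£10,283): deductible met; 30% of £10,283 = £3,084.90. Adding that to £4,259.80 gives £7,344.70, past the £6,950 cap; owner pays only £6,950 − £4,259.80 = £2,690.20.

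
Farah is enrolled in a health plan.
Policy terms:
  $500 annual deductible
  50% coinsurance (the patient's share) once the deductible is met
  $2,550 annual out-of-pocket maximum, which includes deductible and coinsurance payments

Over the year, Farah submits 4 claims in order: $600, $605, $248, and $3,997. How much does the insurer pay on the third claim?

$124

Claim 1 — $600: deductible takes $500, $100 remains; 50% of $100 = $50. Patient owes $550 (running OOP $550). Insurer: $600 − $550 = $50.
Claim 2 — $605: deductible already satisfied, so patient's share is 50% × $605 = $302.50. Patient pays $302.50; OOP now $852.50. Insurer: $605 − $302.50 = $302.50.
Claim 3 — $248: deductible met; 50% of $248 = $124. Patient pays $124; OOP now $976.50. Plan pays $248 − $124 = $124.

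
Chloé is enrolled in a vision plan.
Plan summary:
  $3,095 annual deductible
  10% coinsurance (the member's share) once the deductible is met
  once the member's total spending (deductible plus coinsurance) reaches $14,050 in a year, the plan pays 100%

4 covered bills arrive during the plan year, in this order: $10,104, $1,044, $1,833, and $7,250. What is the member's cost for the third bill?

Claim 1 — $10,104: $3,095 finishes the deductible; $7,009 goes to coinsurance; member's 10% is $700.90. Member owes $3,795.90 (running OOP $3,795.90).
Claim 2 — $1,044: 10% coinsurance on $1,044 = $104.40. Cost to member: $104.40. OOP to date $3,900.30.
Claim 3 — $1,833: deductible already satisfied, so member's share is 10% × $1,833 = $183.30. Cost to member: $183.30. OOP to date $4,083.60.

$183.30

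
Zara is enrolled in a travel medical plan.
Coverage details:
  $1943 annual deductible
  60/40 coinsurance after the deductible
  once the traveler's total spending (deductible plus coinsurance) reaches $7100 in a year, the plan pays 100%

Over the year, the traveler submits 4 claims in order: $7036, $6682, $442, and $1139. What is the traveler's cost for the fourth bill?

#1 ($7036): $1943 to deductible, leaving $5093; coinsurance $5093 × 40% = $2037.20. Traveler owes $3980.20 (running OOP $3980.20).
#2 ($6682): deductible already satisfied, so traveler's share is 40% × $6682 = $2672.80. Traveler pays $2672.80; OOP now $6653.
#3 ($442): deductible already satisfied, so traveler's share is 40% × $442 = $176.80. Cost to traveler: $176.80. OOP to date $6829.80.
#4 ($1139): deductible already satisfied, so traveler's share is 40% × $1139 = $455.60. That would push OOP to $7285.40, over the $7100 cap, so traveler pays $7100 − $6829.80 = $270.20.

$270.20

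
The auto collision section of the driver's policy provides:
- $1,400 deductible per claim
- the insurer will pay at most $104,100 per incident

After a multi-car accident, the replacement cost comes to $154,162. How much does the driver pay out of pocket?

$50,062

After the deductible, $154,162 − $1,400 = $152,762 remains.
Since $152,762 > $104,100, the payout is capped at $104,100.
The driver bears the rest of the original loss: $154,162 − $104,100 = $50,062.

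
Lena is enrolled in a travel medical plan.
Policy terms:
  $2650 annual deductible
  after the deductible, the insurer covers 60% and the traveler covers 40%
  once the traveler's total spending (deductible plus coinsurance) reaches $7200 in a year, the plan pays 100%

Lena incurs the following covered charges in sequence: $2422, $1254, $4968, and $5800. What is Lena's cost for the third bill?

#1 ($2422): entire amount goes to the deductible. Traveler pays $2422; OOP now $2422.
#2 ($1254): deductible takes $228, $1026 remains; coinsurance $1026 × 40% = $410.40. Traveler pays $638.40; OOP now $3060.40.
#3 ($4968): 40% coinsurance on $4968 = $1987.20. Cost to traveler: $1987.20. OOP to date $5047.60.

$1987.20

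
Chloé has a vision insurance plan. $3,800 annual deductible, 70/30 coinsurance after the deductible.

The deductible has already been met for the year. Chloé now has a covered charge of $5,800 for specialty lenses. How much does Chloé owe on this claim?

The deductible is already satisfied, so the full bill goes to coinsurance.
Member's 30% share of $5,800 is $1,740.

$1,740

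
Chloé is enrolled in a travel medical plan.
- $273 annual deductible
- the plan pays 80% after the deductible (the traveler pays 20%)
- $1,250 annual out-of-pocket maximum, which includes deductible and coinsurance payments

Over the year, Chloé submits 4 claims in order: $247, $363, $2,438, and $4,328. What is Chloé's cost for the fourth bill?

$422

Claim 1 ($247): fully absorbed by the deductible. Cost to traveler: $247. OOP to date $247.
Claim 2 ($363): deductible takes $26, $337 remains; traveler's 20% is $67.40. Cost to traveler: $93.40. OOP to date $340.40.
Claim 3 ($2,438): 20% coinsurance on $2,438 = $487.60. Traveler pays $487.60; OOP now $828.
Claim 4 ($4,328): 20% coinsurance on $4,328 = $865.60. OOP would hit $1,693.60 > $1,250, so the cap limits the traveler to $1,250 − $828 = $422.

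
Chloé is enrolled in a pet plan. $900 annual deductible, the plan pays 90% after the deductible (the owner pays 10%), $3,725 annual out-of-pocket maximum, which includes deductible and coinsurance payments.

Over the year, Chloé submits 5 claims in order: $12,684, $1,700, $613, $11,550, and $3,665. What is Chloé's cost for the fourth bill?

#1 ($12,684): $900 finishes the deductible; $11,784 goes to coinsurance; coinsurance $11,784 × 10% = $1,178.40. Cost to owner: $2,078.40. OOP to date $2,078.40.
#2 ($1,700): deductible met; 10% of $1,700 = $170. Owner pays $170; OOP now $2,248.40.
#3 ($613): deductible met; 10% of $613 = $61.30. Cost to owner: $61.30. OOP to date $2,309.70.
#4 ($11,550): deductible met; 10% of $11,550 = $1,155. Owner pays $1,155; OOP now $3,464.70.

$1,155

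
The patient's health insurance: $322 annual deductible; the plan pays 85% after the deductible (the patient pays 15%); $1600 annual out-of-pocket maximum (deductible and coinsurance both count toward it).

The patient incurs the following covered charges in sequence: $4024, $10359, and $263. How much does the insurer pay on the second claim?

Claim 1 — $4024: $322 to deductible, leaving $3702; 15% of $3702 = $555.30. Cost to patient: $877.30. OOP to date $877.30. Plan pays $4024 − $877.30 = $3146.70.
Claim 2 — $10359: deductible met; 15% of $10359 = $1553.85. That would push OOP to $2431.15, over the $1600 cap, so patient pays $1600 − $877.30 = $722.70. Plan pays $10359 − $722.70 = $9636.30.

$9636.30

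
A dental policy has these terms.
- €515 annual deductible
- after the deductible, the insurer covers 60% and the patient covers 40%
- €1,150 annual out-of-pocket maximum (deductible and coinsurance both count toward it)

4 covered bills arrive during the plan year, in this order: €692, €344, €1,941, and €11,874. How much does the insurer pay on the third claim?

Claim 1 — €692: deductible takes €515, €177 remains; 40% of €177 = €70.80. Cost to patient: €585.80. OOP to date €585.80. Insurer: €692 − €585.80 = €106.20.
Claim 2 — €344: deductible met; 40% of €344 = €137.60. Patient owes €137.60 (running OOP €723.40). Plan pays €344 − €137.60 = €206.40.
Claim 3 — €1,941: deductible already satisfied, so patient's share is 40% × €1,941 = €776.40. Adding that to €723.40 gives €1,499.80, past the €1,150 cap; patient pays only €1,150 − €723.40 = €426.60. Plan pays €1,941 − €426.60 = €1,514.40.

€1,514.40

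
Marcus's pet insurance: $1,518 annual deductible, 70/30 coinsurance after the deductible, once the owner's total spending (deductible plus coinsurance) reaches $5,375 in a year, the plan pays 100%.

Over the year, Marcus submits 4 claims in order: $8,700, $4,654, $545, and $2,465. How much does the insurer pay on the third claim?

Claim 1 — $8,700: $1,518 to deductible, leaving $7,182; coinsurance $7,182 × 30% = $2,154.60. Owner owes $3,672.60 (running OOP $3,672.60). Plan pays $8,700 − $3,672.60 = $5,027.40.
Claim 2 — $4,654: deductible already satisfied, so owner's share is 30% × $4,654 = $1,396.20. Owner pays $1,396.20; OOP now $5,068.80. Insurer: $4,654 − $1,396.20 = $3,257.80.
Claim 3 — $545: 30% coinsurance on $545 = $163.50. Owner pays $163.50; OOP now $5,232.30. Insurer: $545 − $163.50 = $381.50.

$381.50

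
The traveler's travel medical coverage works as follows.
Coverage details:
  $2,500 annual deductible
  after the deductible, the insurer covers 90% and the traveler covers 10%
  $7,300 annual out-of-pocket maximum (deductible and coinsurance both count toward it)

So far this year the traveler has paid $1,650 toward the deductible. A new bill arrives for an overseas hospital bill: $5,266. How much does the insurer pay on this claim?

$3,974.40

Deductible still to meet: $2,500 − $1,650 = $850.
The remaining $4,416 (= $5,266 − $850) moves to coinsurance.
Coinsurance: $4,416 × 10% = $441.60.
That puts the traveler's cost at $850 + $441.60 = $1,291.60 before any cap.
Year-to-date out-of-pocket becomes $1,650 + $1,291.60 = $2,941.60, still under the $7,300 maximum, so no cap applies.
The insurer covers the remainder: $5,266 − $1,291.60 = $3,974.40.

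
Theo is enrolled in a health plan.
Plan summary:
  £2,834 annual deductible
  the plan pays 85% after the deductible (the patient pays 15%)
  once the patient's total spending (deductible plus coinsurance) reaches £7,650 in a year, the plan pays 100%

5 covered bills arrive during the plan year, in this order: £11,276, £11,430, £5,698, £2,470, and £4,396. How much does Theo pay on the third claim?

Bill 1, £11,276: £2,834 to deductible, leaving £8,442; patient's 15% is £1,266.30. Patient pays £4,100.30; OOP now £4,100.30.
Bill 2, £11,430: deductible already satisfied, so patient's share is 15% × £11,430 = £1,714.50. Patient pays £1,714.50; OOP now £5,814.80.
Bill 3, £5,698: deductible already satisfied, so patient's share is 15% × £5,698 = £854.70. Cost to patient: £854.70. OOP to date £6,669.50.

£854.70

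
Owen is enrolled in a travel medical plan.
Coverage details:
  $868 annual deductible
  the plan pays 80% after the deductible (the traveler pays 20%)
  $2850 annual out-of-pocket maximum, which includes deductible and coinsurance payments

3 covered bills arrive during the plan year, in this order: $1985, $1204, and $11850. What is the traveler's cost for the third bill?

Claim 1 — $1985: $868 to deductible, leaving $1117; traveler's 20% is $223.40. Traveler owes $1091.40 (running OOP $1091.40).
Claim 2 — $1204: 20% coinsurance on $1204 = $240.80. Cost to traveler: $240.80. OOP to date $1332.20.
Claim 3 — $11850: deductible met; 20% of $11850 = $2370. OOP would hit $3702.20 > $2850, so the cap limits the traveler to $2850 − $1332.20 = $1517.80.

$1517.80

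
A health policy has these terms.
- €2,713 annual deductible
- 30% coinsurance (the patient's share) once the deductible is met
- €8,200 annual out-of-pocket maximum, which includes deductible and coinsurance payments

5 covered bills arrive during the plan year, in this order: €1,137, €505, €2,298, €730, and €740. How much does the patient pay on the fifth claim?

€222

Claim 1 (€1,137): fully absorbed by the deductible. Patient owes €1,137 (running OOP €1,137).
Claim 2 (€505): entire amount goes to the deductible. Patient owes €505 (running OOP €1,642).
Claim 3 (€2,298): deductible takes €1,071, €1,227 remains; 30% of €1,227 = €368.10. Patient owes €1,439.10 (running OOP €3,081.10).
Claim 4 (€730): 30% coinsurance on €730 = €219. Patient pays €219; OOP now €3,300.10.
Claim 5 (€740): deductible met; 30% of €740 = €222. Patient owes €222 (running OOP €3,522.10).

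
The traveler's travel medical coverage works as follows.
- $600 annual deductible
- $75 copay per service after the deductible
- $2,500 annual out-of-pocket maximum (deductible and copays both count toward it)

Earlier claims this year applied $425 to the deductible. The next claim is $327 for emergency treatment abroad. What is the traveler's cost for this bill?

$250

$425 of the $600 deductible is already met, leaving $175.
After the $175 deductible portion, $327 − $175 = $152 is subject to the copay.
Copay on this service: $75.
That puts the traveler's cost at $175 + $75 = $250 before any cap.
Cumulative spending $425 + $250 = $675 stays under the $2,500 maximum.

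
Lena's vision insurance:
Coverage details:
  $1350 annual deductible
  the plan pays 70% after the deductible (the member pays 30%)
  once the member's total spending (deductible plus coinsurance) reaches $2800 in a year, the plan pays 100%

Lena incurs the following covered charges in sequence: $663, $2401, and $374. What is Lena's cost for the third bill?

$112.20

Claim 1 — $663: fully absorbed by the deductible. Cost to member: $663. OOP to date $663.
Claim 2 — $2401: $687 finishes the deductible; $1714 goes to coinsurance; 30% of $1714 = $514.20. Cost to member: $1201.20. OOP to date $1864.20.
Claim 3 — $374: 30% coinsurance on $374 = $112.20. Member owes $112.20 (running OOP $1976.40).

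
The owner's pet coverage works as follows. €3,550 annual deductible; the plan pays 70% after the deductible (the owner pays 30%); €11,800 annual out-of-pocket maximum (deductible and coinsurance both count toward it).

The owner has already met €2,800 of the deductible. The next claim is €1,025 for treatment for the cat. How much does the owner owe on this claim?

€832.50

Deductible still to meet: €3,550 − €2,800 = €750.
That leaves €1,025 − €750 = €275 for coinsurance.
Coinsurance: €275 × 30% = €82.50.
Owner responsibility before any cap: €750 + €82.50 = €832.50.
Cumulative spending €2,800 + €832.50 = €3,632.50 stays under the €11,800 maximum.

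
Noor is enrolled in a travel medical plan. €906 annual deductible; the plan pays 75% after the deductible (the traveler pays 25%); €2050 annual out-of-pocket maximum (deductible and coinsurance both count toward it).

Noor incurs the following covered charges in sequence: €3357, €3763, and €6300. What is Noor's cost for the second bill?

Bill 1, €3357: €906 finishes the deductible; €2451 goes to coinsurance; coinsurance €2451 × 25% = €612.75. Cost to traveler: €1518.75. OOP to date €1518.75.
Bill 2, €3763: 25% coinsurance on €3763 = €940.75. Adding that to €1518.75 gives €2459.50, past the €2050 cap; traveler pays only €2050 − €1518.75 = €531.25.

€531.25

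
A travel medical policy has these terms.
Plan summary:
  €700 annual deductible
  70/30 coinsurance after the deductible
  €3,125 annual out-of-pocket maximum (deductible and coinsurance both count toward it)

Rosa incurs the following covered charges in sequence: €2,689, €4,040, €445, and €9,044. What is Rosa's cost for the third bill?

€133.50

Claim 1 — €2,689: €700 finishes the deductible; €1,989 goes to coinsurance; 30% of €1,989 = €596.70. Traveler owes €1,296.70 (running OOP €1,296.70).
Claim 2 — €4,040: deductible already satisfied, so traveler's share is 30% × €4,040 = €1,212. Cost to traveler: €1,212. OOP to date €2,508.70.
Claim 3 — €445: 30% coinsurance on €445 = €133.50. Traveler owes €133.50 (running OOP €2,642.20).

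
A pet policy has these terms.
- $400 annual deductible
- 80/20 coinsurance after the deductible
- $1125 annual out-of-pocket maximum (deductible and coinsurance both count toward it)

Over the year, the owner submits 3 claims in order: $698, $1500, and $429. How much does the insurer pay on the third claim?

Claim 1 ($698): $400 to deductible, leaving $298; owner's 20% is $59.60. Owner pays $459.60; OOP now $459.60. Insurer: $698 − $459.60 = $238.40.
Claim 2 ($1500): deductible met; 20% of $1500 = $300. Owner owes $300 (running OOP $759.60). Insurer: $1500 − $300 = $1200.
Claim 3 ($429): deductible met; 20% of $429 = $85.80. Cost to owner: $85.80. OOP to date $845.40. Plan pays $429 − $85.80 = $343.20.

$343.20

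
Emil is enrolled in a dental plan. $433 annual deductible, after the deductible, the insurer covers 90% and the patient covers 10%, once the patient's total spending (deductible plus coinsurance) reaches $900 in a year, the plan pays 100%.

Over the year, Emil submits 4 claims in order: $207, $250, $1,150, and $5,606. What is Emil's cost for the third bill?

$115

#1 ($207): all of it applies to the deductible. Cost to patient: $207. OOP to date $207.
#2 ($250): deductible takes $226, $24 remains; 10% of $24 = $2.40. Cost to patient: $228.40. OOP to date $435.40.
#3 ($1,150): 10% coinsurance on $1,150 = $115. Patient pays $115; OOP now $550.40.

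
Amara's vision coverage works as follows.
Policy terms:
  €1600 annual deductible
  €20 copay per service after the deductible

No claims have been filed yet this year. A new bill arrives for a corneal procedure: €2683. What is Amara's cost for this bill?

Nothing has been paid toward the €1600 deductible, so the first €1600 of this charge is applied there.
That leaves €2683 − €1600 = €1083 for the copay.
Copay on this service: €20.
Member responsibility: €1600 + €20 = €1620.

€1620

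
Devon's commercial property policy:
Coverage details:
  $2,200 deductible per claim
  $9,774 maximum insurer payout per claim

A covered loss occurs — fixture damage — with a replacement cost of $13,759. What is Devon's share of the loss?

$3,985

After the deductible, $13,759 − $2,200 = $11,559 remains.
$11,559 exceeds the $9,774 limit, so the insurer pays the limit: $9,774.
Out of pocket: $13,759 − $9,774 = $3,985.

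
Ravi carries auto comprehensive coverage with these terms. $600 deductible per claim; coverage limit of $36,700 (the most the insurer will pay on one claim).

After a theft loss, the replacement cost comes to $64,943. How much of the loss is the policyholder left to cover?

Less the $600 deductible: $64,943 − $600 = $64,343.
Since $64,343 > $36,700, the payout is capped at $36,700.
Out of pocket: $64,943 − $36,700 = $28,243.

$28,243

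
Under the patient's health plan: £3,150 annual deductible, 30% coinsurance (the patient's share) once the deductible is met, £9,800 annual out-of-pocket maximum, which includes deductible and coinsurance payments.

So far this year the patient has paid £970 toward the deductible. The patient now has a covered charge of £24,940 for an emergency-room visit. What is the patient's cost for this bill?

Remaining deductible: £3,150 − £970 = £2,180.
The remaining £22,760 (= £24,940 − £2,180) moves to coinsurance.
Patient's 30% share of £22,760 is £6,828.
That puts the patient's cost at £2,180 + £6,828 = £9,008 before any cap.
Adding £9,008 to the £970 already spent would give £9,978, which exceeds the £9,800 cap; the patient pays just £9,800 − £970 = £8,830.

£8,830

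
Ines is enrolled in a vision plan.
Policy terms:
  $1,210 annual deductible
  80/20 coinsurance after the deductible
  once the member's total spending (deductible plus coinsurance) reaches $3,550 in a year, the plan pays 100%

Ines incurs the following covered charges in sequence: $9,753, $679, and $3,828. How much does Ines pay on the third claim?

$495.60

Claim 1 ($9,753): $1,210 finishes the deductible; $8,543 goes to coinsurance; member's 20% is $1,708.60. Member owes $2,918.60 (running OOP $2,918.60).
Claim 2 ($679): 20% coinsurance on $679 = $135.80. Member pays $135.80; OOP now $3,054.40.
Claim 3 ($3,828): deductible met; 20% of $3,828 = $765.60. Adding that to $3,054.40 gives $3,820, past the $3,550 cap; member pays only $3,550 − $3,054.40 = $495.60.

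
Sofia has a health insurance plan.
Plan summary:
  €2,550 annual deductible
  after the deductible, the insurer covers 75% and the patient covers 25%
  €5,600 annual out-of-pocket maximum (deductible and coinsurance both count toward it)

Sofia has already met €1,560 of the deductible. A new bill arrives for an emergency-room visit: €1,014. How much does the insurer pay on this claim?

€1,560 of the €2,550 deductible is already met, leaving €990.
After the €990 deductible portion, €1,014 − €990 = €24 is subject to coinsurance.
Patient's 25% share of €24 is €6.
So the patient owes €990 + €6 = €996 before any cap.
Cumulative spending €1,560 + €996 = €2,556 stays under the €5,600 maximum.
The plan picks up €1,014 − €996 = €18.

€18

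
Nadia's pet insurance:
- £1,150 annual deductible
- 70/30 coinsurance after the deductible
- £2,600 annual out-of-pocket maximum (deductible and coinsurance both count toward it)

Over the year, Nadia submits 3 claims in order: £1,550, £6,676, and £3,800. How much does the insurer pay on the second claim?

#1 (£1,550): £1,150 finishes the deductible; £400 goes to coinsurance; owner's 30% is £120. Owner owes £1,270 (running OOP £1,270). Insurer: £1,550 − £1,270 = £280.
#2 (£6,676): deductible already satisfied, so owner's share is 30% × £6,676 = £2,002.80. OOP would hit £3,272.80 > £2,600, so the cap limits the owner to £2,600 − £1,270 = £1,330. Plan pays £6,676 − £1,330 = £5,346.

£5,346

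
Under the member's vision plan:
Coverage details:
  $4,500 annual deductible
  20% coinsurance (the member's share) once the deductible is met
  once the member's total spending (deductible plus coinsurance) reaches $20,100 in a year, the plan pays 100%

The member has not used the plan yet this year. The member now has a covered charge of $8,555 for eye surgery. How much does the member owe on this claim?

$5,311

Deductible not yet touched, so the first $4,500 of the bill goes to the deductible.
The remaining $4,055 (= $8,555 − $4,500) moves to coinsurance.
Member's 20% share of $4,055 is $811.
So the member owes $4,500 + $811 = $5,311 before any cap.
Total out-of-pocket so far would be $0 + $5,311 = $5,311, below the $20,100 cap — no reduction.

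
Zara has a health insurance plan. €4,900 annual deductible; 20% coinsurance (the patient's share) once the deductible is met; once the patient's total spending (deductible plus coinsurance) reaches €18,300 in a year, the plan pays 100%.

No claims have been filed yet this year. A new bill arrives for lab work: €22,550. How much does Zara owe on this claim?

The full €4,900 deductible is still open; €4,900 of this bill applies to it.
That leaves €22,550 − €4,900 = €17,650 for coinsurance.
20% of €17,650 = €3,530 falls to the patient.
That puts the patient's cost at €4,900 + €3,530 = €8,430 before any cap.
Year-to-date out-of-pocket becomes €0 + €8,430 = €8,430, still under the €18,300 maximum, so no cap applies.

€8,430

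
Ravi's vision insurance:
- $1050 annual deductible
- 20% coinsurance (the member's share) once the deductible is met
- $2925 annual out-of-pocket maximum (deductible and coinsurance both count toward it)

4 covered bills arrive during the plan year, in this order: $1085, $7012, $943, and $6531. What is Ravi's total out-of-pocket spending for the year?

$2925

Claim 1 — $1085: $1050 finishes the deductible; $35 goes to coinsurance; member's 20% is $7. Cost to member: $1057. OOP to date $1057.
Claim 2 — $7012: deductible already satisfied, so member's share is 20% × $7012 = $1402.40. Member owes $1402.40 (running OOP $2459.40).
Claim 3 — $943: 20% coinsurance on $943 = $188.60. Cost to member: $188.60. OOP to date $2648.
Claim 4 — $6531: deductible already satisfied, so member's share is 20% × $6531 = $1306.20. OOP would hit $3954.20 > $2925, so the cap limits the member to $2925 − $2648 = $277.
Total paid by the member: $1057 + $1402.40 + $188.60 + $277 = $2925.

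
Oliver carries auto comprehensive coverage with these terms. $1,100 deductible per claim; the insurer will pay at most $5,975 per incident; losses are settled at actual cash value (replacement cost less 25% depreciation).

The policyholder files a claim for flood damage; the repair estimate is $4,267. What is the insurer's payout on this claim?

$2,100.25

Depreciate 25%: the covered value is $4,267 × 0.75 = $3,200.25.
Subtract the deductible: $3,200.25 − $1,100 = $2,100.25.
$2,100.25 is within the $5,975 limit, so the insurer pays $2,100.25.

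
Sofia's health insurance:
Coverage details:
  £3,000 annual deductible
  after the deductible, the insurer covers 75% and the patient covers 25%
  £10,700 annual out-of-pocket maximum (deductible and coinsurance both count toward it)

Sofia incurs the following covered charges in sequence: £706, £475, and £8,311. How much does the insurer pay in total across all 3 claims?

£4,869

Claim 1 — £706: fully absorbed by the deductible. Cost to patient: £706. OOP to date £706. Plan pays £706 − £706 = £0.
Claim 2 — £475: all of it applies to the deductible. Cost to patient: £475. OOP to date £1,181. Insurer: £475 − £475 = £0.
Claim 3 — £8,311: £1,819 to deductible, leaving £6,492; 25% of £6,492 = £1,623. Patient pays £3,442; OOP now £4,623. Plan pays £8,311 − £3,442 = £4,869.
Insurer total: £0 + £0 + £4,869 = £4,869.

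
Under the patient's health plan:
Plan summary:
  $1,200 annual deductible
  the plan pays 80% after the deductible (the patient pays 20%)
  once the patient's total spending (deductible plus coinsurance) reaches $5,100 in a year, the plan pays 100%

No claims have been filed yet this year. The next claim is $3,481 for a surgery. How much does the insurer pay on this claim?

$1,824.80

Nothing has been paid toward the $1,200 deductible, so the first $1,200 of this charge is applied there.
After the $1,200 deductible portion, $3,481 − $1,200 = $2,281 is subject to coinsurance.
20% of $2,281 = $456.20 falls to the patient.
That puts the patient's cost at $1,200 + $456.20 = $1,656.20 before any cap.
Cumulative spending $0 + $1,656.20 = $1,656.20 stays under the $5,100 maximum.
Insurer pays the balance: $3,481 − $1,656.20 = $1,824.80.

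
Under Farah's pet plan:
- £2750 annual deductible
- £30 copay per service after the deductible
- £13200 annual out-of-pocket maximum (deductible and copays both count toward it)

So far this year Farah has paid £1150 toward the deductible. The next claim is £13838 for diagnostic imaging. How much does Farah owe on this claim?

Remaining deductible: £2750 − £1150 = £1600.
That leaves £13838 − £1600 = £12238 for the copay.
Copay on this service: £30.
So the owner owes £1600 + £30 = £1630 before any cap.
Total out-of-pocket so far would be £1150 + £1630 = £2780, below the £13200 cap — no reduction.

£1630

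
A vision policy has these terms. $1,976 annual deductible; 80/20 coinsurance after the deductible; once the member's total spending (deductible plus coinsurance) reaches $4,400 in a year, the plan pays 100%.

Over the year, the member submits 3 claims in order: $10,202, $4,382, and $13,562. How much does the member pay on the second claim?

$778.80

Bill 1, $10,202: $1,976 finishes the deductible; $8,226 goes to coinsurance; member's 20% is $1,645.20. Member pays $3,621.20; OOP now $3,621.20.
Bill 2, $4,382: deductible met; 20% of $4,382 = $876.40. That would push OOP to $4,497.60, over the $4,400 cap, so member pays $4,400 − $3,621.20 = $778.80.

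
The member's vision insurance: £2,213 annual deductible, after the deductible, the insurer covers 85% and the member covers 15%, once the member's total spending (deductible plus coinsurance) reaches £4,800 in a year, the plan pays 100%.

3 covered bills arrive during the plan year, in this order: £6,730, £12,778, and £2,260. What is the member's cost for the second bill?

Bill 1, £6,730: £2,213 to deductible, leaving £4,517; 15% of £4,517 = £677.55. Member pays £2,890.55; OOP now £2,890.55.
Bill 2, £12,778: deductible met; 15% of £12,778 = £1,916.70. OOP would hit £4,807.25 > £4,800, so the cap limits the member to £4,800 − £2,890.55 = £1,909.45.

£1,909.45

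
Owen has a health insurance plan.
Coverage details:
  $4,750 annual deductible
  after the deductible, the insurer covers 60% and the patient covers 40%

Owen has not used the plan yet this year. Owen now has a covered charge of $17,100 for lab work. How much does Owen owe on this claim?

$9,690

Nothing has been paid toward the $4,750 deductible, so the first $4,750 of this charge is applied there.
That leaves $17,100 − $4,750 = $12,350 for coinsurance.
40% of $12,350 = $4,940 falls to the patient.
So the patient owes $4,750 + $4,940 = $9,690.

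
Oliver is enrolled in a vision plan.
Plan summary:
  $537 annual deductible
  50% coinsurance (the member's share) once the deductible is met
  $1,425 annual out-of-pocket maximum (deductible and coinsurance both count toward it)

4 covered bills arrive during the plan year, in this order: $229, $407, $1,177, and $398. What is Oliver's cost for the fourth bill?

Bill 1, $229: all of it applies to the deductible. Member owes $229 (running OOP $229).
Bill 2, $407: $308 to deductible, leaving $99; coinsurance $99 × 50% = $49.50. Cost to member: $357.50. OOP to date $586.50.
Bill 3, $1,177: 50% coinsurance on $1,177 = $588.50. Cost to member: $588.50. OOP to date $1,175.
Bill 4, $398: deductible already satisfied, so member's share is 50% × $398 = $199. Member pays $199; OOP now $1,374.

$199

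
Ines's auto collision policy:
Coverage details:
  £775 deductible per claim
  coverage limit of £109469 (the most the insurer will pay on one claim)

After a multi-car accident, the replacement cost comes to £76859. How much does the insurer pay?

£76084

Less the £775 deductible: £76859 − £775 = £76084.
£76084 ≤ £109469, so the limit doesn't bind; insurer pays £76084.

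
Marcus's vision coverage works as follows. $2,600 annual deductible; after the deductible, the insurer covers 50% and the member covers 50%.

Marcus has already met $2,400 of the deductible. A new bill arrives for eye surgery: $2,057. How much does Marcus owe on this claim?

$2,400 of the $2,600 deductible is already met, leaving $200.
That leaves $2,057 − $200 = $1,857 for coinsurance.
Coinsurance: $1,857 × 50% = $928.50.
Member responsibility: $200 + $928.50 = $1,128.50.

$1,128.50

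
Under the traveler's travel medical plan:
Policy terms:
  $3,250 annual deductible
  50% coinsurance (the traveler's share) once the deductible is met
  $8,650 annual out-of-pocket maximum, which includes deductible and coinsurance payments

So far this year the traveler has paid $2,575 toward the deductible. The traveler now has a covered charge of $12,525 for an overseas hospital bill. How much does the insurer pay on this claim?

$6,450

Remaining deductible: $3,250 − $2,575 = $675.
The remaining $11,850 (= $12,525 − $675) moves to coinsurance.
Coinsurance: $11,850 × 50% = $5,925.
Traveler responsibility before any cap: $675 + $5,925 = $6,600.
That would bring total out-of-pocket to $9,175, past the $8,650 cap. The traveler is capped at $8,650 − $2,575 = $6,075 on this claim.
The plan picks up $12,525 − $6,075 = $6,450.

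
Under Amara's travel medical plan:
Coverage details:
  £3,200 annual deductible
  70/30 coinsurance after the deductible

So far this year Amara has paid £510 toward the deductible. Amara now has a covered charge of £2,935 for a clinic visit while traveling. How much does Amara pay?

£510 of the £3,200 deductible is already met, leaving £2,690.
The remaining £245 (= £2,935 − £2,690) moves to coinsurance.
Traveler's 30% share of £245 is £73.50.
Traveler responsibility: £2,690 + £73.50 = £2,763.50.

£2,763.50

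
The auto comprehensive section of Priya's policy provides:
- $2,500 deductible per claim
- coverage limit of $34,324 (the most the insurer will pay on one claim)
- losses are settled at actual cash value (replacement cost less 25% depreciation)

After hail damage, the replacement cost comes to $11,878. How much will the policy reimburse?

At 25% depreciation, ACV = $11,878 − $2,969.50 = $8,908.50.
After the deductible, $8,908.50 − $2,500 = $6,408.50 remains.
That's under the $34,324 cap, so the insurer reimburses the full $6,408.50.

$6,408.50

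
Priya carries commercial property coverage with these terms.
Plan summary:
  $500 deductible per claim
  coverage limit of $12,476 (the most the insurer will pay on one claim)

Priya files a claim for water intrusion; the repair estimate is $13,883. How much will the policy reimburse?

Less the $500 deductible: $13,883 − $500 = $13,383.
The $12,476 per-incident cap binds; insurer pays $12,476.

$12,476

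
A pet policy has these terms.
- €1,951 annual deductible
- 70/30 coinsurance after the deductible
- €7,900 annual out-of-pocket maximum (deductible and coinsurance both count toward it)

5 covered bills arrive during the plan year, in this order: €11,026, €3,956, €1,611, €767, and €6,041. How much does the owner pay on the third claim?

€483.30

Claim 1 (€11,026): deductible takes €1,951, €9,075 remains; 30% of €9,075 = €2,722.50. Owner pays €4,673.50; OOP now €4,673.50.
Claim 2 (€3,956): deductible met; 30% of €3,956 = €1,186.80. Owner owes €1,186.80 (running OOP €5,860.30).
Claim 3 (€1,611): deductible already satisfied, so owner's share is 30% × €1,611 = €483.30. Owner pays €483.30; OOP now €6,343.60.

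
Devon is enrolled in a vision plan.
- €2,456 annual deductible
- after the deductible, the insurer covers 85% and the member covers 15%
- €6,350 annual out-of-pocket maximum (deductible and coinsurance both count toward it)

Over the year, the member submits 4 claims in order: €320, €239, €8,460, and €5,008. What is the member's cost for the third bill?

€2,881.45

Claim 1 — €320: entire amount goes to the deductible. Member pays €320; OOP now €320.
Claim 2 — €239: all of it applies to the deductible. Member pays €239; OOP now €559.
Claim 3 — €8,460: €1,897 to deductible, leaving €6,563; coinsurance €6,563 × 15% = €984.45. Member owes €2,881.45 (running OOP €3,440.45).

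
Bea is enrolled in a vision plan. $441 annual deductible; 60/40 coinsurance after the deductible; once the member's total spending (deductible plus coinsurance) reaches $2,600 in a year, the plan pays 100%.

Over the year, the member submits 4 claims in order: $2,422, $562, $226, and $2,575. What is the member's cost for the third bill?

$90.40

Claim 1 ($2,422): $441 to deductible, leaving $1,981; coinsurance $1,981 × 40% = $792.40. Cost to member: $1,233.40. OOP to date $1,233.40.
Claim 2 ($562): deductible already satisfied, so member's share is 40% × $562 = $224.80. Member pays $224.80; OOP now $1,458.20.
Claim 3 ($226): deductible already satisfied, so member's share is 40% × $226 = $90.40. Member owes $90.40 (running OOP $1,548.60).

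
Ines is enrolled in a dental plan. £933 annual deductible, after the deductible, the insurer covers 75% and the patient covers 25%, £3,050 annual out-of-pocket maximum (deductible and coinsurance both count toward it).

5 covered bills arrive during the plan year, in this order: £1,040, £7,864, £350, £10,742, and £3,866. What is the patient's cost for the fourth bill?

Bill 1, £1,040: deductible takes £933, £107 remains; coinsurance £107 × 25% = £26.75. Patient owes £959.75 (running OOP £959.75).
Bill 2, £7,864: deductible met; 25% of £7,864 = £1,966. Patient pays £1,966; OOP now £2,925.75.
Bill 3, £350: 25% coinsurance on £350 = £87.50. Patient owes £87.50 (running OOP £3,013.25).
Bill 4, £10,742: 25% coinsurance on £10,742 = £2,685.50. OOP would hit £5,698.75 > £3,050, so the cap limits the patient to £3,050 − £3,013.25 = £36.75.

£36.75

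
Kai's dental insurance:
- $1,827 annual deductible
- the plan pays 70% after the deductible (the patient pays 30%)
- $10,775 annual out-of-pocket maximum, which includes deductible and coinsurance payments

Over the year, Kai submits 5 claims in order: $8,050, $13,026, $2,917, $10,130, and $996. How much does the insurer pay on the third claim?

$2,041.90

Claim 1 ($8,050): $1,827 to deductible, leaving $6,223; patient's 30% is $1,866.90. Patient pays $3,693.90; OOP now $3,693.90. Plan pays $8,050 − $3,693.90 = $4,356.10.
Claim 2 ($13,026): deductible met; 30% of $13,026 = $3,907.80. Patient pays $3,907.80; OOP now $7,601.70. Plan pays $13,026 − $3,907.80 = $9,118.20.
Claim 3 ($2,917): 30% coinsurance on $2,917 = $875.10. Patient pays $875.10; OOP now $8,476.80. Plan pays $2,917 − $875.10 = $2,041.90.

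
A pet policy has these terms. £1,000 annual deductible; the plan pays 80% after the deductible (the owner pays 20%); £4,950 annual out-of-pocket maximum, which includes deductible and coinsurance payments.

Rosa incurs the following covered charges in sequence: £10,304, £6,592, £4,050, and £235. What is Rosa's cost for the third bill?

#1 (£10,304): £1,000 finishes the deductible; £9,304 goes to coinsurance; coinsurance £9,304 × 20% = £1,860.80. Owner pays £2,860.80; OOP now £2,860.80.
#2 (£6,592): deductible met; 20% of £6,592 = £1,318.40. Owner owes £1,318.40 (running OOP £4,179.20).
#3 (£4,050): deductible met; 20% of £4,050 = £810. That would push OOP to £4,989.20, over the £4,950 cap, so owner pays £4,950 − £4,179.20 = £770.80.

£770.80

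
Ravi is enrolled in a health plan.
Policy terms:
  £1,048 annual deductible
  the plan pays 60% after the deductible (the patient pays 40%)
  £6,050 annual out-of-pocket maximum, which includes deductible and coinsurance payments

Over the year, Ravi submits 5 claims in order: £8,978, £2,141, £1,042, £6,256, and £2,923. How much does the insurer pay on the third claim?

Bill 1, £8,978: deductible takes £1,048, £7,930 remains; 40% of £7,930 = £3,172. Patient owes £4,220 (running OOP £4,220). Plan pays £8,978 − £4,220 = £4,758.
Bill 2, £2,141: deductible already satisfied, so patient's share is 40% × £2,141 = £856.40. Patient pays £856.40; OOP now £5,076.40. Insurer: £2,141 − £856.40 = £1,284.60.
Bill 3, £1,042: deductible met; 40% of £1,042 = £416.80. Cost to patient: £416.80. OOP to date £5,493.20. Plan pays £1,042 − £416.80 = £625.20.

£625.20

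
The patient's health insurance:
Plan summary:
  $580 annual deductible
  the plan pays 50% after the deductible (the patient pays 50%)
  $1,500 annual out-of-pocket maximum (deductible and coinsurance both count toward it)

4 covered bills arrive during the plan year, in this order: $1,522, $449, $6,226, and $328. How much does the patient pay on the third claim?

Claim 1 — $1,522: deductible takes $580, $942 remains; coinsurance $942 × 50% = $471. Patient owes $1,051 (running OOP $1,051).
Claim 2 — $449: deductible already satisfied, so patient's share is 50% × $449 = $224.50. Patient pays $224.50; OOP now $1,275.50.
Claim 3 — $6,226: deductible already satisfied, so patient's share is 50% × $6,226 = $3,113. That would push OOP to $4,388.50, over the $1,500 cap, so patient pays $1,500 − $1,275.50 = $224.50.

$224.50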